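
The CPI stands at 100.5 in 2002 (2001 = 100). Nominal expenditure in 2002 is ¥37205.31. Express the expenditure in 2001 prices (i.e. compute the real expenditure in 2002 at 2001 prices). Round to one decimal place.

37020.2

Real = Nominal ÷ (Index/100) = 37205.31 ÷ (100.5/100)
     = 37205.31 ÷ 1.005 = 37020.2090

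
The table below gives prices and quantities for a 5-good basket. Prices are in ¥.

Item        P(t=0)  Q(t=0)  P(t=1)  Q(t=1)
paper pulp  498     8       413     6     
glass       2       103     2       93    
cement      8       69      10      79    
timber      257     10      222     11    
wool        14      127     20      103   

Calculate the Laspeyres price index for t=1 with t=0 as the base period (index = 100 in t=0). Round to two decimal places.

98.57

Laspeyres price index uses base-period quantities as weights.
ΣP(t=1)·Q(t=0) = 413×8 + 2×103 + 10×69 + 222×10 + 20×127 = 3304 + 206 + 690 + 2220 + 2540 = 8960
ΣP(t=0)·Q(t=0) = 498×8 + 2×103 + 8×69 + 257×10 + 14×127 = 3984 + 206 + 552 + 2570 + 1778 = 9090
Index = 8960 / 9090 × 100 = 98.5699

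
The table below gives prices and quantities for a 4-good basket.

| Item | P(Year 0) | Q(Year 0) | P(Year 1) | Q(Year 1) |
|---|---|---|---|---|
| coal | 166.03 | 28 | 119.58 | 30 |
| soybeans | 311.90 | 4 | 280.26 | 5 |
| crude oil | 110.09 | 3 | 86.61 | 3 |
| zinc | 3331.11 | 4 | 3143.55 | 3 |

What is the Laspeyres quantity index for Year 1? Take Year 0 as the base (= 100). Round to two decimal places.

Laspeyres quantity index uses base-period prices as weights.
ΣP(Year 0)·Q(Year 1) = 166.03×30 + 311.90×5 + 110.09×3 + 3331.11×3 = 4980.9 + 1559.5 + 330.27 + 9993.33 = 16864
ΣP(Year 0)·Q(Year 0) = 166.03×28 + 311.90×4 + 110.09×3 + 3331.11×4 = 4648.84 + 1247.6 + 330.27 + 13324.44 = 19551.15
Index = 16864 / 19551.15 × 100 = 86.2558

86.26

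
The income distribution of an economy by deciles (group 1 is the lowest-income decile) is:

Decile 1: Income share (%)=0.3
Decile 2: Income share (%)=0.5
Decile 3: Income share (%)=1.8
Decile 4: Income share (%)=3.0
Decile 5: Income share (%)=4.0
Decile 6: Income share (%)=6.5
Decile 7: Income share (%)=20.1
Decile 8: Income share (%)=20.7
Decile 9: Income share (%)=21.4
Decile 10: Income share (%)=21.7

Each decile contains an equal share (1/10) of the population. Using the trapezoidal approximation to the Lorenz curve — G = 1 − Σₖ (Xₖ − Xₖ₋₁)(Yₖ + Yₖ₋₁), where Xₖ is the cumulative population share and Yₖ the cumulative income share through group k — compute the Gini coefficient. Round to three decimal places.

0.487

Cumulative income shares Yₖ: 0.0030, 0.0080, 0.0260, 0.0560, 0.0960, 0.1610, 0.3620, 0.5690, 0.7830, 1.0000
Σ (Xₖ−Xₖ₋₁)(Yₖ+Yₖ₋₁) = (1/10)(0.0030+0.0000) + (1/10)(0.0080+0.0030) + (1/10)(0.0260+0.0080) + (1/10)(0.0560+0.0260) + (1/10)(0.0960+0.0560) + (1/10)(0.1610+0.0960) + (1/10)(0.3620+0.1610) + (1/10)(0.5690+0.3620) + (1/10)(0.7830+0.5690) + (1/10)(1.0000+0.7830)
  = 0.0003 + 0.0011 + 0.0034 + 0.0082 + 0.0152 + 0.0257 + 0.0523 + 0.0931 + 0.1352 + 0.1783 = 0.5128
G = 1 − 0.5128 = 0.4872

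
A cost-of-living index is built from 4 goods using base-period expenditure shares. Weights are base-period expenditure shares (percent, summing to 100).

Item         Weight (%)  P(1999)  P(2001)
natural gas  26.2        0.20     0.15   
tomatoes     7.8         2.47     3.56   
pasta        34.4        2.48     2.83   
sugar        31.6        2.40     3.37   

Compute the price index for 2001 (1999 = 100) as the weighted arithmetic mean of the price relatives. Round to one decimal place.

natural gas: 26.2 × (0.15/0.20) = 26.2 × 0.750000 = 19.6500
tomatoes: 7.8 × (3.56/2.47) = 7.8 × 1.441296 = 11.2421
pasta: 34.4 × (2.83/2.48) = 34.4 × 1.141129 = 39.2548
sugar: 31.6 × (3.37/2.40) = 31.6 × 1.404167 = 44.3717
Index = Σ wᵢ·(p₁ᵢ/p₀ᵢ) = 19.6500 + 11.2421 + 39.2548 + 44.3717 = 114.5186

114.5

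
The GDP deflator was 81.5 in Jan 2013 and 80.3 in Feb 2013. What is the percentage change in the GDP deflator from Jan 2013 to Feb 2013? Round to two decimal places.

-1.47%

Change = (80.3 − 81.5) / 81.5 × 100
       = -1.2 / 81.5 × 100 = -1.4724%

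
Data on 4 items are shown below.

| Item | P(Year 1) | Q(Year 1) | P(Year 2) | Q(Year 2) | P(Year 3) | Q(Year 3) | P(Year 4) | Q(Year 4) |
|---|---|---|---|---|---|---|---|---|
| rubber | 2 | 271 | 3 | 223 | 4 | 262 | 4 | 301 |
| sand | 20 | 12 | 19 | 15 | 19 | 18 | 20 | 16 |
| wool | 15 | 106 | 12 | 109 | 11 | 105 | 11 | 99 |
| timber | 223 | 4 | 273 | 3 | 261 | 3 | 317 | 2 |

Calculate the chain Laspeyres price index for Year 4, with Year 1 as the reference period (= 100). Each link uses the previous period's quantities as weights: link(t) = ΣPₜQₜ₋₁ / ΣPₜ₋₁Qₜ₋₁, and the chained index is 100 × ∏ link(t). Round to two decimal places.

112.94

Link Year 1→Year 2:
ΣP(Year 2)Q(Year 1) = 3×271 + 19×12 + 12×106 + 273×4 = 813 + 228 + 1272 + 1092 = 3405
ΣP(Year 1)Q(Year 1) = 2×271 + 20×12 + 15×106 + 223×4 = 542 + 240 + 1590 + 892 = 3264
link = 3405/3264 = 1.043199
Link Year 2→Year 3:
ΣP(Year 3)Q(Year 2) = 4×223 + 19×15 + 11×109 + 261×3 = 892 + 285 + 1199 + 783 = 3159
ΣP(Year 2)Q(Year 2) = 3×223 + 19×15 + 12×109 + 273×3 = 669 + 285 + 1308 + 819 = 3081
link = 3159/3081 = 1.025316
Link Year 3→Year 4:
ΣP(Year 4)Q(Year 3) = 4×262 + 20×18 + 11×105 + 317×3 = 1048 + 360 + 1155 + 951 = 3514
ΣP(Year 3)Q(Year 3) = 4×262 + 19×18 + 11×105 + 261×3 = 1048 + 342 + 1155 + 783 = 3328
link = 3514/3328 = 1.055889
Chained index = 100 × 1.043199 × 1.025316 × 1.055889 = 112.9388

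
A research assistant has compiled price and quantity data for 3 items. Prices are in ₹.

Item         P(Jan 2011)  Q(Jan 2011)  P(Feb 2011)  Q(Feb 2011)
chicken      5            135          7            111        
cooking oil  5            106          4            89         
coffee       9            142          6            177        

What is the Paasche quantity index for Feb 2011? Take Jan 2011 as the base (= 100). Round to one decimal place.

Paasche quantity index uses current-period prices as weights.
ΣP(Feb 2011)·Q(Feb 2011) = 7×111 + 4×89 + 6×177 = 777 + 356 + 1062 = 2195
ΣP(Feb 2011)·Q(Jan 2011) = 7×135 + 4×106 + 6×142 = 945 + 424 + 852 = 2221
Index = 2195 / 2221 × 100 = 98.8294

98.8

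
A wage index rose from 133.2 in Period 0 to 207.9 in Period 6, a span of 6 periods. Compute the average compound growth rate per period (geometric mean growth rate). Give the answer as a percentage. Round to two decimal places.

Growth factor = (207.9/133.2)^(1/6) = (1.560811)^(1/6) = 1.077023
Growth rate = 1.077023 − 1 = 0.077023 = 7.7023%

7.70%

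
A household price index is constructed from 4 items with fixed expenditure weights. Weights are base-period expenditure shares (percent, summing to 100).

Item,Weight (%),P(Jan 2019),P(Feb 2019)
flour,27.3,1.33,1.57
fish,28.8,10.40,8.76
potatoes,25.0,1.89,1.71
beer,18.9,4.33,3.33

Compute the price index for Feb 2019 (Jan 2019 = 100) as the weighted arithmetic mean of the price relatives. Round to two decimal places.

flour: 27.3 × (1.57/1.33) = 27.3 × 1.180451 = 32.2263
fish: 28.8 × (8.76/10.40) = 28.8 × 0.842308 = 24.2585
potatoes: 25.0 × (1.71/1.89) = 25.0 × 0.904762 = 22.6190
beer: 18.9 × (3.33/4.33) = 18.9 × 0.769053 = 14.5351
Index = Σ wᵢ·(p₁ᵢ/p₀ᵢ) = 32.2263 + 24.2585 + 22.6190 + 14.5351 = 93.6389

93.64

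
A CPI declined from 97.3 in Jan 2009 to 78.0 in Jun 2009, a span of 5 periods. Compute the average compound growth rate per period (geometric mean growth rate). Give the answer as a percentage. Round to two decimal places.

Growth factor = (78.0/97.3)^(1/5) = (0.801644)^(1/5) = 0.956745
Growth rate = 0.956745 − 1 = -0.043255 = -4.3255%

-4.33%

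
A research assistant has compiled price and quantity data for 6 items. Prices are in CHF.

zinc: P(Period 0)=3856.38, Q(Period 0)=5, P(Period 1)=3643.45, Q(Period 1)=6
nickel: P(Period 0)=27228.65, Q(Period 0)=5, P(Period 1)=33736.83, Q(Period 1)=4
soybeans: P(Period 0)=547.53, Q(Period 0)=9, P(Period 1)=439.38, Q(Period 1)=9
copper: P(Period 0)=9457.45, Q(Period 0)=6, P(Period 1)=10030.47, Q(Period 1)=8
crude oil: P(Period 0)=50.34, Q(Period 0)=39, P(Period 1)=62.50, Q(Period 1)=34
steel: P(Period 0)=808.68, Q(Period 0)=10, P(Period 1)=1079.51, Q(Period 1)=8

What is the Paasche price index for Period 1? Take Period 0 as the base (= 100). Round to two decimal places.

114.01

Paasche price index uses current-period quantities as weights.
ΣP(Period 1)·Q(Period 1) = 3643.45×6 + 33736.83×4 + 439.38×9 + 10030.47×8 + 62.50×34 + 1079.51×8 = 21860.7 + 134947.32 + 3954.42 + 80243.76 + 2125 + 8636.08 = 251767.28
ΣP(Period 0)·Q(Period 1) = 3856.38×6 + 27228.65×4 + 547.53×9 + 9457.45×8 + 50.34×34 + 808.68×8 = 23138.28 + 108914.6 + 4927.77 + 75659.6 + 1711.56 + 6469.44 = 220821.25
Index = 251767.28 / 220821.25 × 100 = 114.0141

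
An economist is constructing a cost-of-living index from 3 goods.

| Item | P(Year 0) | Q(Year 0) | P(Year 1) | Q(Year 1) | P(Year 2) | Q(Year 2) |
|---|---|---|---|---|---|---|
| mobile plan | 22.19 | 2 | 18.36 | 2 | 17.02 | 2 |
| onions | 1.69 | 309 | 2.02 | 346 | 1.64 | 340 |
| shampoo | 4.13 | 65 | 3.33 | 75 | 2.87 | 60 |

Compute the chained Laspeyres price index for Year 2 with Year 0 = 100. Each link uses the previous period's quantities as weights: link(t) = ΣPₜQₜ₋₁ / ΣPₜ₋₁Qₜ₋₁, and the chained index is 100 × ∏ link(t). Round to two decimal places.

Link Year 0→Year 1:
ΣP(Year 1)Q(Year 0) = 18.36×2 + 2.02×309 + 3.33×65 = 36.72 + 624.18 + 216.45 = 877.35
ΣP(Year 0)Q(Year 0) = 22.19×2 + 1.69×309 + 4.13×65 = 44.38 + 522.21 + 268.45 = 835.04
link = 877.35/835.04 = 1.050668
Link Year 1→Year 2:
ΣP(Year 2)Q(Year 1) = 17.02×2 + 1.64×346 + 2.87×75 = 34.04 + 567.44 + 215.25 = 816.73
ΣP(Year 1)Q(Year 1) = 18.36×2 + 2.02×346 + 3.33×75 = 36.72 + 698.92 + 249.75 = 985.39
link = 816.73/985.39 = 0.828839
Chained index = 100 × 1.050668 × 0.828839 = 87.0835

87.08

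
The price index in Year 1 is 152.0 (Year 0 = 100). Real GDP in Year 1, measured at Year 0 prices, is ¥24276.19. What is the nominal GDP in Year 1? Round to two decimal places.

Nominal = Real × (Index/100) = 24276.19 × (152.0/100)
        = 24276.19 × 1.520 = 36899.8088

36899.81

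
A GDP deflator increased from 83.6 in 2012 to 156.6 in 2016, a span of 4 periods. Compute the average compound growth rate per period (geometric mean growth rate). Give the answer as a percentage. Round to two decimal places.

16.99%

Growth factor = (156.6/83.6)^(1/4) = (1.873206)^(1/4) = 1.169894
Growth rate = 1.169894 − 1 = 0.169894 = 16.9894%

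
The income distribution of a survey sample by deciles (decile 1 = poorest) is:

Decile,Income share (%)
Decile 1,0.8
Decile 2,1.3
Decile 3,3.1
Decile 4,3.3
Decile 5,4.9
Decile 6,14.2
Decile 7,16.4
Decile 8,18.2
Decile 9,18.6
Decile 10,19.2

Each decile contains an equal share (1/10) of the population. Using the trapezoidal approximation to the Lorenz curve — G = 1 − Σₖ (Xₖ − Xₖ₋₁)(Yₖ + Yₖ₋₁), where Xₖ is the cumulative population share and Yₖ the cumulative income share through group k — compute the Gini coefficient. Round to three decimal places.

0.411

Cumulative income shares Yₖ: 0.0080, 0.0210, 0.0520, 0.0850, 0.1340, 0.2760, 0.4400, 0.6220, 0.8080, 1.0000
Σ (Xₖ−Xₖ₋₁)(Yₖ+Yₖ₋₁) = (1/10)(0.0080+0.0000) + (1/10)(0.0210+0.0080) + (1/10)(0.0520+0.0210) + (1/10)(0.0850+0.0520) + (1/10)(0.1340+0.0850) + (1/10)(0.2760+0.1340) + (1/10)(0.4400+0.2760) + (1/10)(0.6220+0.4400) + (1/10)(0.8080+0.6220) + (1/10)(1.0000+0.8080)
  = 0.0008 + 0.0029 + 0.0073 + 0.0137 + 0.0219 + 0.0410 + 0.0716 + 0.1062 + 0.1430 + 0.1808 = 0.5892
G = 1 − 0.5892 = 0.4108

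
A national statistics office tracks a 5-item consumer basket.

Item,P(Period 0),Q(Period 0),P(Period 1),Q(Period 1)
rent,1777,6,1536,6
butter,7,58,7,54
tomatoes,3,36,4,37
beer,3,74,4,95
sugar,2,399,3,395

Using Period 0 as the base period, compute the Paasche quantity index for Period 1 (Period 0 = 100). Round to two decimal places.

Paasche quantity index uses current-period prices as weights.
ΣP(Period 1)·Q(Period 1) = 1536×6 + 7×54 + 4×37 + 4×95 + 3×395 = 9216 + 378 + 148 + 380 + 1185 = 11307
ΣP(Period 1)·Q(Period 0) = 1536×6 + 7×58 + 4×36 + 4×74 + 3×399 = 9216 + 406 + 144 + 296 + 1197 = 11259
Index = 11307 / 11259 × 100 = 100.4263

100.43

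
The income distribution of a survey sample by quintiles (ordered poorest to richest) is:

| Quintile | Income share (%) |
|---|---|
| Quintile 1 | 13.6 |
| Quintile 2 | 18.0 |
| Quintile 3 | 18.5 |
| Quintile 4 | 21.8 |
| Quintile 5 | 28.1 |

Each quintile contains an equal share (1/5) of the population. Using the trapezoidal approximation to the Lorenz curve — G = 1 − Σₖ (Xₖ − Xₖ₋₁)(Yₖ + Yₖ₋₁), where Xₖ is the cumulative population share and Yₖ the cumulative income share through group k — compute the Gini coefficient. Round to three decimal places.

0.131

Cumulative income shares Yₖ: 0.1360, 0.3160, 0.5010, 0.7190, 1.0000
Σ (Xₖ−Xₖ₋₁)(Yₖ+Yₖ₋₁) = (1/5)(0.1360+0.0000) + (1/5)(0.3160+0.1360) + (1/5)(0.5010+0.3160) + (1/5)(0.7190+0.5010) + (1/5)(1.0000+0.7190)
  = 0.0272 + 0.0904 + 0.1634 + 0.2440 + 0.3438 = 0.8688
G = 1 − 0.8688 = 0.1312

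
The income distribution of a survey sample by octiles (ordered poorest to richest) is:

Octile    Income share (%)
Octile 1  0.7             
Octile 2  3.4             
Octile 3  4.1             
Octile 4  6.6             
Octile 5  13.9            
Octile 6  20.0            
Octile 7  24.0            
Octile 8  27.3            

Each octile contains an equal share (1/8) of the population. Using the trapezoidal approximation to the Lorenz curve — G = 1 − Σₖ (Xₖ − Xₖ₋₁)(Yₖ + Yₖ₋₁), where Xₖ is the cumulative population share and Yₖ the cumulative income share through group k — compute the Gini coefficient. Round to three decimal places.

0.430

Cumulative income shares Yₖ: 0.0070, 0.0410, 0.0820, 0.1480, 0.2870, 0.4870, 0.7270, 1.0000
Σ (Xₖ−Xₖ₋₁)(Yₖ+Yₖ₋₁) = (1/8)(0.0070+0.0000) + (1/8)(0.0410+0.0070) + (1/8)(0.0820+0.0410) + (1/8)(0.1480+0.0820) + (1/8)(0.2870+0.1480) + (1/8)(0.4870+0.2870) + (1/8)(0.7270+0.4870) + (1/8)(1.0000+0.7270)
  = 0.0009 + 0.0060 + 0.0154 + 0.0287 + 0.0544 + 0.0968 + 0.1518 + 0.2159 = 0.5698
G = 1 − 0.5698 = 0.4302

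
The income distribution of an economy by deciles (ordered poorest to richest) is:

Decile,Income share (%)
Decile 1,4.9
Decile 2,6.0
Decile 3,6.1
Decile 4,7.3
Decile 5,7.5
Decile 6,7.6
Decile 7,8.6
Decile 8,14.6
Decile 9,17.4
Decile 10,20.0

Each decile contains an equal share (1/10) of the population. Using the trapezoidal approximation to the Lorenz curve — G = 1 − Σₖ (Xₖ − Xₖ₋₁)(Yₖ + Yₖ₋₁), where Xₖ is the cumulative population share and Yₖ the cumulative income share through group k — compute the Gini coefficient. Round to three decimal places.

Cumulative income shares Yₖ: 0.0490, 0.1090, 0.1700, 0.2430, 0.3180, 0.3940, 0.4800, 0.6260, 0.8000, 1.0000
Σ (Xₖ−Xₖ₋₁)(Yₖ+Yₖ₋₁) = (1/10)(0.0490+0.0000) + (1/10)(0.1090+0.0490) + (1/10)(0.1700+0.1090) + (1/10)(0.2430+0.1700) + (1/10)(0.3180+0.2430) + (1/10)(0.3940+0.3180) + (1/10)(0.4800+0.3940) + (1/10)(0.6260+0.4800) + (1/10)(0.8000+0.6260) + (1/10)(1.0000+0.8000)
  = 0.0049 + 0.0158 + 0.0279 + 0.0413 + 0.0561 + 0.0712 + 0.0874 + 0.1106 + 0.1426 + 0.1800 = 0.7378
G = 1 − 0.7378 = 0.2622

0.262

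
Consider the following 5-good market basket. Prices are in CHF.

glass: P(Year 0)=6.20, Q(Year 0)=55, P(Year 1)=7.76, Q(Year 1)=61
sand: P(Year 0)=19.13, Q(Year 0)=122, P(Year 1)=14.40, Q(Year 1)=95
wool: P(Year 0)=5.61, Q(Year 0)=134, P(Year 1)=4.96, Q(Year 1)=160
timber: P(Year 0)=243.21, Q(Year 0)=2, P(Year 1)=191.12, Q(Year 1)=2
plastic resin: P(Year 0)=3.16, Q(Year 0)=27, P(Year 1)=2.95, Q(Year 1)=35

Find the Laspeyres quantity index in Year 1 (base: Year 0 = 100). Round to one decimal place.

Laspeyres quantity index uses base-period prices as weights.
ΣP(Year 0)·Q(Year 1) = 6.20×61 + 19.13×95 + 5.61×160 + 243.21×2 + 3.16×35 = 378.2 + 1817.35 + 897.6 + 486.42 + 110.6 = 3690.17
ΣP(Year 0)·Q(Year 0) = 6.20×55 + 19.13×122 + 5.61×134 + 243.21×2 + 3.16×27 = 341 + 2333.86 + 751.74 + 486.42 + 85.32 = 3998.34
Index = 3690.17 / 3998.34 × 100 = 92.2926

92.3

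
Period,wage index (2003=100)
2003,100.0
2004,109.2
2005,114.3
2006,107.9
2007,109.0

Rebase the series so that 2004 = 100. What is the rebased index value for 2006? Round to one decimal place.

98.8

Rebased(2006) = 107.9 / 109.2 × 100 = 98.8095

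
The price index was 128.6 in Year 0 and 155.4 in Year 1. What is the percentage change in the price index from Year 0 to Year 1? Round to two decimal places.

Change = (155.4 − 128.6) / 128.6 × 100
       = 26.8 / 128.6 × 100 = 20.8398%

20.84%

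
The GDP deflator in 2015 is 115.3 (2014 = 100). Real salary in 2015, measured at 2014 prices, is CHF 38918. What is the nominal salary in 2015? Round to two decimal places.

Nominal = Real × (Index/100) = 38918 × (115.3/100)
        = 38918 × 1.153 = 44872.4540

44872.45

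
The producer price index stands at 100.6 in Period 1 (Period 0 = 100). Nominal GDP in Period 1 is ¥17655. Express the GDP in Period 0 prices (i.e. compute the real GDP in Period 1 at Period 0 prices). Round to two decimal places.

17549.70

Real = Nominal ÷ (Index/100) = 17655 ÷ (100.6/100)
     = 17655 ÷ 1.006 = 17549.7018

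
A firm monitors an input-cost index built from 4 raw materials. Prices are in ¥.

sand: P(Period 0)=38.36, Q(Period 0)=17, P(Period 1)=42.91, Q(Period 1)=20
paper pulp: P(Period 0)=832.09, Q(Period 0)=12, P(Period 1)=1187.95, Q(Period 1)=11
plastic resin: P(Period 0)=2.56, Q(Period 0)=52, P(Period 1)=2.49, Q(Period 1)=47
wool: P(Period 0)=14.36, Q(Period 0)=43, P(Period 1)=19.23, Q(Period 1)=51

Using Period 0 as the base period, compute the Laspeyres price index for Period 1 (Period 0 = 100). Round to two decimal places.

139.99

Laspeyres price index uses base-period quantities as weights.
ΣP(Period 1)·Q(Period 0) = 42.91×17 + 1187.95×12 + 2.49×52 + 19.23×43 = 729.47 + 14255.4 + 129.48 + 826.89 = 15941.24
ΣP(Period 0)·Q(Period 0) = 38.36×17 + 832.09×12 + 2.56×52 + 14.36×43 = 652.12 + 9985.08 + 133.12 + 617.48 = 11387.8
Index = 15941.24 / 11387.8 × 100 = 139.9852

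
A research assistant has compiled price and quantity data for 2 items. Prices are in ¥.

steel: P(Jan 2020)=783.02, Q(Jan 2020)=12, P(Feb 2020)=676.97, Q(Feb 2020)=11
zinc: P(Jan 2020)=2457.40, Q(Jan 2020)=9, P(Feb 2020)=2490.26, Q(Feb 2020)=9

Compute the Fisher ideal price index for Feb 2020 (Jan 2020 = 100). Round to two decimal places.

Laspeyres component (base-period weights):
ΣP(Feb 2020)Q(Jan 2020) = 676.97×12 + 2490.26×9 = 8123.64 + 22412.34 = 30535.98
ΣP(Jan 2020)Q(Jan 2020) = 783.02×12 + 2457.40×9 = 9396.24 + 22116.6 = 31512.84
L = 30535.98 / 31512.84 × 100 = 96.9001
Paasche component (current-period weights):
ΣP(Feb 2020)Q(Feb 2020) = 676.97×11 + 2490.26×9 = 7446.67 + 22412.34 = 29859.01
ΣP(Jan 2020)Q(Feb 2020) = 783.02×11 + 2457.40×9 = 8613.22 + 22116.6 = 30729.82
P = 29859.01 / 30729.82 × 100 = 97.1662
Fisher = √(L × P) = √(96.9001 × 97.1662) = 97.0331

97.03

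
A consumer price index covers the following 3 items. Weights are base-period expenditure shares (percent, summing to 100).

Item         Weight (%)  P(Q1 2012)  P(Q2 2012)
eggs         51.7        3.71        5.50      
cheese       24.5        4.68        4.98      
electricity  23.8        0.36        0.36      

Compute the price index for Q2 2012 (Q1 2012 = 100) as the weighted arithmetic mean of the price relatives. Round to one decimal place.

126.5

eggs: 51.7 × (5.50/3.71) = 51.7 × 1.482480 = 76.6442
cheese: 24.5 × (4.98/4.68) = 24.5 × 1.064103 = 26.0705
electricity: 23.8 × (0.36/0.36) = 23.8 × 1.000000 = 23.8000
Index = Σ wᵢ·(p₁ᵢ/p₀ᵢ) = 76.6442 + 26.0705 + 23.8000 = 126.5147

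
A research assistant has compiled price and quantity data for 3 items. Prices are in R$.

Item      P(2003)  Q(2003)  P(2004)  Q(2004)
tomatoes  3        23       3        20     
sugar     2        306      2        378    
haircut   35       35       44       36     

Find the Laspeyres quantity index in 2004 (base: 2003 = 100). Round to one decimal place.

Laspeyres quantity index uses base-period prices as weights.
ΣP(2003)·Q(2004) = 3×20 + 2×378 + 35×36 = 60 + 756 + 1260 = 2076
ΣP(2003)·Q(2003) = 3×23 + 2×306 + 35×35 = 69 + 612 + 1225 = 1906
Index = 2076 / 1906 × 100 = 108.9192

108.9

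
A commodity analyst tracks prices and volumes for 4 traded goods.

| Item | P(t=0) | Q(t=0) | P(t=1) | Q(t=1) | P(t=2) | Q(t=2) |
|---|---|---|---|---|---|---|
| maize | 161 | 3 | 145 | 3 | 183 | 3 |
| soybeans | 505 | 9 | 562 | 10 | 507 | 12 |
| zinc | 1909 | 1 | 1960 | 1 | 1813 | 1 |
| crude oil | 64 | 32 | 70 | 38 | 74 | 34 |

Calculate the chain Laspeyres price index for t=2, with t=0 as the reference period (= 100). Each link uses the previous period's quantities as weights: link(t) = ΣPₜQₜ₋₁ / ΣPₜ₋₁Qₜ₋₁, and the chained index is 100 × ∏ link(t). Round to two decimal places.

Link t=0→t=1:
ΣP(t=1)Q(t=0) = 145×3 + 562×9 + 1960×1 + 70×32 = 435 + 5058 + 1960 + 2240 = 9693
ΣP(t=0)Q(t=0) = 161×3 + 505×9 + 1909×1 + 64×32 = 483 + 4545 + 1909 + 2048 = 8985
link = 9693/8985 = 1.078798
Link t=1→t=2:
ΣP(t=2)Q(t=1) = 183×3 + 507×10 + 1813×1 + 74×38 = 549 + 5070 + 1813 + 2812 = 10244
ΣP(t=1)Q(t=1) = 145×3 + 562×10 + 1960×1 + 70×38 = 435 + 5620 + 1960 + 2660 = 10675
link = 10244/10675 = 0.959625
Chained index = 100 × 1.078798 × 0.959625 = 103.5242

103.52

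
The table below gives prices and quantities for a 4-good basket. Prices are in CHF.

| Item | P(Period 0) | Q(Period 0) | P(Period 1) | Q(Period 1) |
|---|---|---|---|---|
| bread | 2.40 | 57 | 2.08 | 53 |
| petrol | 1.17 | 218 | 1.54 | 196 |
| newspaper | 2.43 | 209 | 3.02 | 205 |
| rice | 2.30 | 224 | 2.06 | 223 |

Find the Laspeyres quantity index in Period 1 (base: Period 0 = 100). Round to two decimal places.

96.65

Laspeyres quantity index uses base-period prices as weights.
ΣP(Period 0)·Q(Period 1) = 2.40×53 + 1.17×196 + 2.43×205 + 2.30×223 = 127.2 + 229.32 + 498.15 + 512.9 = 1367.57
ΣP(Period 0)·Q(Period 0) = 2.40×57 + 1.17×218 + 2.43×209 + 2.30×224 = 136.8 + 255.06 + 507.87 + 515.2 = 1414.93
Index = 1367.57 / 1414.93 × 100 = 96.6528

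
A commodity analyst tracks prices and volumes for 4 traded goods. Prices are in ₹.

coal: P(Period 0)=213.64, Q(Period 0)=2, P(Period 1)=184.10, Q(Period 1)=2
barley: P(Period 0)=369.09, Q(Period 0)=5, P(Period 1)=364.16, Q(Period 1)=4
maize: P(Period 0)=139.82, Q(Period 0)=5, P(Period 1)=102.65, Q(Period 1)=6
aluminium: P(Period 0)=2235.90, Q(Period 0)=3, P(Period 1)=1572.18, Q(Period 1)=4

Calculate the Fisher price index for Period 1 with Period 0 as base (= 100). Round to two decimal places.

75.67

Laspeyres component (base-period weights):
ΣP(Period 1)Q(Period 0) = 184.10×2 + 364.16×5 + 102.65×5 + 1572.18×3 = 368.2 + 1820.8 + 513.25 + 4716.54 = 7418.79
ΣP(Period 0)Q(Period 0) = 213.64×2 + 369.09×5 + 139.82×5 + 2235.90×3 = 427.28 + 1845.45 + 699.1 + 6707.7 = 9679.53
L = 7418.79 / 9679.53 × 100 = 76.6441
Paasche component (current-period weights):
ΣP(Period 1)Q(Period 1) = 184.10×2 + 364.16×4 + 102.65×6 + 1572.18×4 = 368.2 + 1456.64 + 615.9 + 6288.72 = 8729.46
ΣP(Period 0)Q(Period 1) = 213.64×2 + 369.09×4 + 139.82×6 + 2235.90×4 = 427.28 + 1476.36 + 838.92 + 8943.6 = 11686.16
P = 8729.46 / 11686.16 × 100 = 74.6991
Fisher = √(L × P) = √(76.6441 × 74.6991) = 75.6654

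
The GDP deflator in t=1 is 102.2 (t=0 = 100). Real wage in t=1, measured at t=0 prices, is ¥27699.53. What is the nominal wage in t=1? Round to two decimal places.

Nominal = Real × (Index/100) = 27699.53 × (102.2/100)
        = 27699.53 × 1.022 = 28308.9197

28308.92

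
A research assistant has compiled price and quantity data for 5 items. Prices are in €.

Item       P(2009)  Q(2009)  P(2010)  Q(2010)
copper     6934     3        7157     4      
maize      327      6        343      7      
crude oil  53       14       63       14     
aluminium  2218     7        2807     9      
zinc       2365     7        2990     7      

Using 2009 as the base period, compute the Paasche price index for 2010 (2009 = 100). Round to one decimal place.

Paasche price index uses current-period quantities as weights.
ΣP(2010)·Q(2010) = 7157×4 + 343×7 + 63×14 + 2807×9 + 2990×7 = 28628 + 2401 + 882 + 25263 + 20930 = 78104
ΣP(2009)·Q(2010) = 6934×4 + 327×7 + 53×14 + 2218×9 + 2365×7 = 27736 + 2289 + 742 + 19962 + 16555 = 67284
Index = 78104 / 67284 × 100 = 116.0811

116.1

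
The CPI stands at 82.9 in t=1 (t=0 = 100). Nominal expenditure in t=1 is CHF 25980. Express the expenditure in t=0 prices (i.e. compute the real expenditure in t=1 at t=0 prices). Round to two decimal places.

31338.96

Real = Nominal ÷ (Index/100) = 25980 ÷ (82.9/100)
     = 25980 ÷ 0.829 = 31338.9626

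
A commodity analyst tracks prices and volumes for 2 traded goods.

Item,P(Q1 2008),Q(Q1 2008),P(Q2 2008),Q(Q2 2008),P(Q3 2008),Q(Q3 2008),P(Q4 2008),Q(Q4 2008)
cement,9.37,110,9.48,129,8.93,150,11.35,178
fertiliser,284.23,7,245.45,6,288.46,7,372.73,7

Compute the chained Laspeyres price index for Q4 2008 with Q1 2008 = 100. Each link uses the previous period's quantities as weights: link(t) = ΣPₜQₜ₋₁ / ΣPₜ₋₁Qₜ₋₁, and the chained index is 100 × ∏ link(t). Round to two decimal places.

125.49

Link Q1 2008→Q2 2008:
ΣP(Q2 2008)Q(Q1 2008) = 9.48×110 + 245.45×7 = 1042.8 + 1718.15 = 2760.95
ΣP(Q1 2008)Q(Q1 2008) = 9.37×110 + 284.23×7 = 1030.7 + 1989.61 = 3020.31
link = 2760.95/3020.31 = 0.914128
Link Q2 2008→Q3 2008:
ΣP(Q3 2008)Q(Q2 2008) = 8.93×129 + 288.46×6 = 1151.97 + 1730.76 = 2882.73
ΣP(Q2 2008)Q(Q2 2008) = 9.48×129 + 245.45×6 = 1222.92 + 1472.7 = 2695.62
link = 2882.73/2695.62 = 1.069413
Link Q3 2008→Q4 2008:
ΣP(Q4 2008)Q(Q3 2008) = 11.35×150 + 372.73×7 = 1702.5 + 2609.11 = 4311.61
ΣP(Q3 2008)Q(Q3 2008) = 8.93×150 + 288.46×7 = 1339.5 + 2019.22 = 3358.72
link = 4311.61/3358.72 = 1.283706
Chained index = 100 × 0.914128 × 1.069413 × 1.283706 = 125.4926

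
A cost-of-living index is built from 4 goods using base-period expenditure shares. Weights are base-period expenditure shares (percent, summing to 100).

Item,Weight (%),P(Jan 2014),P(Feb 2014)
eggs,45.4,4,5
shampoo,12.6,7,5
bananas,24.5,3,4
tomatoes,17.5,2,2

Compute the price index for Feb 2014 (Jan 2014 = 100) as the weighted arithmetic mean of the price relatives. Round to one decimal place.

eggs: 45.4 × (5/4) = 45.4 × 1.250000 = 56.7500
shampoo: 12.6 × (5/7) = 12.6 × 0.714286 = 9.0000
bananas: 24.5 × (4/3) = 24.5 × 1.333333 = 32.6667
tomatoes: 17.5 × (2/2) = 17.5 × 1.000000 = 17.5000
Index = Σ wᵢ·(p₁ᵢ/p₀ᵢ) = 56.7500 + 9.0000 + 32.6667 + 17.5000 = 115.9167

115.9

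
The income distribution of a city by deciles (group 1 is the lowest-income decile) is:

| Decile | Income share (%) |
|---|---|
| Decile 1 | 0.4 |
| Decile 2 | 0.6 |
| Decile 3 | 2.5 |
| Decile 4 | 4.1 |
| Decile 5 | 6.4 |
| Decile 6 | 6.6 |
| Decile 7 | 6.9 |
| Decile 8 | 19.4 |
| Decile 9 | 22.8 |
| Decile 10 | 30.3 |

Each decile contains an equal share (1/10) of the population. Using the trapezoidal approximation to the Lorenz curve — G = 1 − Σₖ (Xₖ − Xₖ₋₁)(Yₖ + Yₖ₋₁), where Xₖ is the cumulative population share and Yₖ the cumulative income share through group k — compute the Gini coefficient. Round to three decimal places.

Cumulative income shares Yₖ: 0.0040, 0.0100, 0.0350, 0.0760, 0.1400, 0.2060, 0.2750, 0.4690, 0.6970, 1.0000
Σ (Xₖ−Xₖ₋₁)(Yₖ+Yₖ₋₁) = (1/10)(0.0040+0.0000) + (1/10)(0.0100+0.0040) + (1/10)(0.0350+0.0100) + (1/10)(0.0760+0.0350) + (1/10)(0.1400+0.0760) + (1/10)(0.2060+0.1400) + (1/10)(0.2750+0.2060) + (1/10)(0.4690+0.2750) + (1/10)(0.6970+0.4690) + (1/10)(1.0000+0.6970)
  = 0.0004 + 0.0014 + 0.0045 + 0.0111 + 0.0216 + 0.0346 + 0.0481 + 0.0744 + 0.1166 + 0.1697 = 0.4824
G = 1 − 0.4824 = 0.5176

0.518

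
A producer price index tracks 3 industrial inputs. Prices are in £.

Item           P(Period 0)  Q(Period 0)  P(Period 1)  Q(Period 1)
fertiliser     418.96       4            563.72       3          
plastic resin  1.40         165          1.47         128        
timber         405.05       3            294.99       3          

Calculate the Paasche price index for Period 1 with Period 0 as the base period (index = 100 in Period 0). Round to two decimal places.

Paasche price index uses current-period quantities as weights.
ΣP(Period 1)·Q(Period 1) = 563.72×3 + 1.47×128 + 294.99×3 = 1691.16 + 188.16 + 884.97 = 2764.29
ΣP(Period 0)·Q(Period 1) = 418.96×3 + 1.40×128 + 405.05×3 = 1256.88 + 179.2 + 1215.15 = 2651.23
Index = 2764.29 / 2651.23 × 100 = 104.2644

104.26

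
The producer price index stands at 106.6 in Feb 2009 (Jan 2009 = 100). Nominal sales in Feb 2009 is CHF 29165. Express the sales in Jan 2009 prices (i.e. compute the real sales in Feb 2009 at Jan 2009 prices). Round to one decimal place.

27359.3

Real = Nominal ÷ (Index/100) = 29165 ÷ (106.6/100)
     = 29165 ÷ 1.066 = 27359.2871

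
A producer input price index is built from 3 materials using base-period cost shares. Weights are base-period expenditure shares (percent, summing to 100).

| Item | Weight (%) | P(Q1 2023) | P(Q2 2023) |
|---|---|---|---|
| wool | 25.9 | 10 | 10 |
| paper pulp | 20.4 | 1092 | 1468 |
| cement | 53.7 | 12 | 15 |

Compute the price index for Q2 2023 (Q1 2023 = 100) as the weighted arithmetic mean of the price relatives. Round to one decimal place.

wool: 25.9 × (10/10) = 25.9 × 1.000000 = 25.9000
paper pulp: 20.4 × (1468/1092) = 20.4 × 1.344322 = 27.4242
cement: 53.7 × (15/12) = 53.7 × 1.250000 = 67.1250
Index = Σ wᵢ·(p₁ᵢ/p₀ᵢ) = 25.9000 + 27.4242 + 67.1250 = 120.4492

120.4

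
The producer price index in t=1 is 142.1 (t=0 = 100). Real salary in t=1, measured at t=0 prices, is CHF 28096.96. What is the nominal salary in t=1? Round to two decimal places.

39925.78

Nominal = Real × (Index/100) = 28096.96 × (142.1/100)
        = 28096.96 × 1.421 = 39925.7802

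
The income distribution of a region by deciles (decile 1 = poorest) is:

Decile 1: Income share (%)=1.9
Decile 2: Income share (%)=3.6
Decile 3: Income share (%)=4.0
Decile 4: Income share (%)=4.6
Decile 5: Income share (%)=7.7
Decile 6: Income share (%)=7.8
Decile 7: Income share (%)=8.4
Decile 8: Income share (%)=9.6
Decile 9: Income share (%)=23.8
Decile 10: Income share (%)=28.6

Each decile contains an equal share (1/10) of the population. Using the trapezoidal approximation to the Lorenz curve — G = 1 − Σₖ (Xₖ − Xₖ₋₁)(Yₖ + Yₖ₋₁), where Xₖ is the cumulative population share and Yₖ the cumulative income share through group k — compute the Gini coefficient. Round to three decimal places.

Cumulative income shares Yₖ: 0.0190, 0.0550, 0.0950, 0.1410, 0.2180, 0.2960, 0.3800, 0.4760, 0.7140, 1.0000
Σ (Xₖ−Xₖ₋₁)(Yₖ+Yₖ₋₁) = (1/10)(0.0190+0.0000) + (1/10)(0.0550+0.0190) + (1/10)(0.0950+0.0550) + (1/10)(0.1410+0.0950) + (1/10)(0.2180+0.1410) + (1/10)(0.2960+0.2180) + (1/10)(0.3800+0.2960) + (1/10)(0.4760+0.3800) + (1/10)(0.7140+0.4760) + (1/10)(1.0000+0.7140)
  = 0.0019 + 0.0074 + 0.0150 + 0.0236 + 0.0359 + 0.0514 + 0.0676 + 0.0856 + 0.1190 + 0.1714 = 0.5788
G = 1 − 0.5788 = 0.4212

0.421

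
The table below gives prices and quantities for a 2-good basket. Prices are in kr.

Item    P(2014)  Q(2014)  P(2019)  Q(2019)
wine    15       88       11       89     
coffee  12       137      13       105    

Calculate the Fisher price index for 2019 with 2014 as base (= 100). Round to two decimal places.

Laspeyres component (base-period weights):
ΣP(2019)Q(2014) = 11×88 + 13×137 = 968 + 1781 = 2749
ΣP(2014)Q(2014) = 15×88 + 12×137 = 1320 + 1644 = 2964
L = 2749 / 2964 × 100 = 92.7463
Paasche component (current-period weights):
ΣP(2019)Q(2019) = 11×89 + 13×105 = 979 + 1365 = 2344
ΣP(2014)Q(2019) = 15×89 + 12×105 = 1335 + 1260 = 2595
P = 2344 / 2595 × 100 = 90.3276
Fisher = √(L × P) = √(92.7463 × 90.3276) = 91.5289

91.53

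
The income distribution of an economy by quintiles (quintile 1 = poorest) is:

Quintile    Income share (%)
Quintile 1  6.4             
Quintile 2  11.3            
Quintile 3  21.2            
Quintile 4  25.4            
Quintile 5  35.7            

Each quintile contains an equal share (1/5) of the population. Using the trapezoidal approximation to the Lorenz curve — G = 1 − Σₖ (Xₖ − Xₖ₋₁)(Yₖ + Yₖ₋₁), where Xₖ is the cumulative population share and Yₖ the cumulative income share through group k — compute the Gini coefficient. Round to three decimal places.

0.291

Cumulative income shares Yₖ: 0.0640, 0.1770, 0.3890, 0.6430, 1.0000
Σ (Xₖ−Xₖ₋₁)(Yₖ+Yₖ₋₁) = (1/5)(0.0640+0.0000) + (1/5)(0.1770+0.0640) + (1/5)(0.3890+0.1770) + (1/5)(0.6430+0.3890) + (1/5)(1.0000+0.6430)
  = 0.0128 + 0.0482 + 0.1132 + 0.2064 + 0.3286 = 0.7092
G = 1 − 0.7092 = 0.2908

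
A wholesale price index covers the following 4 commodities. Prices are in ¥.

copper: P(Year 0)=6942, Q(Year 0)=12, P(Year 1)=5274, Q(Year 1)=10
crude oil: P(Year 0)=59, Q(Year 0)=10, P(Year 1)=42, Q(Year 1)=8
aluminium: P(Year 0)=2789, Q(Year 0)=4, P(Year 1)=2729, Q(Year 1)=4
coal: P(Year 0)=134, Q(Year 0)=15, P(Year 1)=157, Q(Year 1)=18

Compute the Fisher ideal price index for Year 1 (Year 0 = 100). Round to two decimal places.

Laspeyres component (base-period weights):
ΣP(Year 1)Q(Year 0) = 5274×12 + 42×10 + 2729×4 + 157×15 = 63288 + 420 + 10916 + 2355 = 76979
ΣP(Year 0)Q(Year 0) = 6942×12 + 59×10 + 2789×4 + 134×15 = 83304 + 590 + 11156 + 2010 = 97060
L = 76979 / 97060 × 100 = 79.3107
Paasche component (current-period weights):
ΣP(Year 1)Q(Year 1) = 5274×10 + 42×8 + 2729×4 + 157×18 = 52740 + 336 + 10916 + 2826 = 66818
ΣP(Year 0)Q(Year 1) = 6942×10 + 59×8 + 2789×4 + 134×18 = 69420 + 472 + 11156 + 2412 = 83460
P = 66818 / 83460 × 100 = 80.0599
Fisher = √(L × P) = √(79.3107 × 80.0599) = 79.6844

79.68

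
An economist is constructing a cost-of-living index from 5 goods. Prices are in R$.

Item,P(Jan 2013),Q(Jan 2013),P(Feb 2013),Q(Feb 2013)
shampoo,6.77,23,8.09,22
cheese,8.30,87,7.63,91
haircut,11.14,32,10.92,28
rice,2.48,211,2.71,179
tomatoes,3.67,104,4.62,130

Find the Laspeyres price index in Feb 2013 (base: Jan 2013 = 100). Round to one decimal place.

Laspeyres price index uses base-period quantities as weights.
ΣP(Feb 2013)·Q(Jan 2013) = 8.09×23 + 7.63×87 + 10.92×32 + 2.71×211 + 4.62×104 = 186.07 + 663.81 + 349.44 + 571.81 + 480.48 = 2251.61
ΣP(Jan 2013)·Q(Jan 2013) = 6.77×23 + 8.30×87 + 11.14×32 + 2.48×211 + 3.67×104 = 155.71 + 722.1 + 356.48 + 523.28 + 381.68 = 2139.25
Index = 2251.61 / 2139.25 × 100 = 105.2523

105.3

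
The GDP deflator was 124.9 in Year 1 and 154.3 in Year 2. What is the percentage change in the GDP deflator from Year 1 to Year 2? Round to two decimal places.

Change = (154.3 − 124.9) / 124.9 × 100
       = 29.4 / 124.9 × 100 = 23.5388%

23.54%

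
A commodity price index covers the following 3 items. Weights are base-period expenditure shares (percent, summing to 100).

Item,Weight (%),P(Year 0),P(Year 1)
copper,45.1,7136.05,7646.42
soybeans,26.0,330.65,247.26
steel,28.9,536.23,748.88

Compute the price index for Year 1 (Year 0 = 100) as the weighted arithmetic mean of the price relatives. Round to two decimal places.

108.13

copper: 45.1 × (7646.42/7136.05) = 45.1 × 1.071520 = 48.3256
soybeans: 26.0 × (247.26/330.65) = 26.0 × 0.747800 = 19.4428
steel: 28.9 × (748.88/536.23) = 28.9 × 1.396565 = 40.3607
Index = Σ wᵢ·(p₁ᵢ/p₀ᵢ) = 48.3256 + 19.4428 + 40.3607 = 108.1291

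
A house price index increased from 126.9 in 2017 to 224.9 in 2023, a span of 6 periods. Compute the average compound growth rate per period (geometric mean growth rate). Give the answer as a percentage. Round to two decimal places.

10.01%

Growth factor = (224.9/126.9)^(1/6) = (1.772262)^(1/6) = 1.100072
Growth rate = 1.100072 − 1 = 0.100072 = 10.0072%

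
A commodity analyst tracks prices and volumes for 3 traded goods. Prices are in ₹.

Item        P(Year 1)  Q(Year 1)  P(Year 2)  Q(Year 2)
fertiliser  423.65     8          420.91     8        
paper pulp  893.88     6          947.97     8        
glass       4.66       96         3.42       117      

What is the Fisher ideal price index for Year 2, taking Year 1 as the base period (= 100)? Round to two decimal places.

102.20

Laspeyres component (base-period weights):
ΣP(Year 2)Q(Year 1) = 420.91×8 + 947.97×6 + 3.42×96 = 3367.28 + 5687.82 + 328.32 = 9383.42
ΣP(Year 1)Q(Year 1) = 423.65×8 + 893.88×6 + 4.66×96 = 3389.2 + 5363.28 + 447.36 = 9199.84
L = 9383.42 / 9199.84 × 100 = 101.9955
Paasche component (current-period weights):
ΣP(Year 2)Q(Year 2) = 420.91×8 + 947.97×8 + 3.42×117 = 3367.28 + 7583.76 + 400.14 = 11351.18
ΣP(Year 1)Q(Year 2) = 423.65×8 + 893.88×8 + 4.66×117 = 3389.2 + 7151.04 + 545.22 = 11085.46
P = 11351.18 / 11085.46 × 100 = 102.3970
Fisher = √(L × P) = √(101.9955 × 102.3970) = 102.1960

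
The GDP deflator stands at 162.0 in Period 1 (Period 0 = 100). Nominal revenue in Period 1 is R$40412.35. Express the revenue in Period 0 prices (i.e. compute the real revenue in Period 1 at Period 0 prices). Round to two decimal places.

24945.90

Real = Nominal ÷ (Index/100) = 40412.35 ÷ (162.0/100)
     = 40412.35 ÷ 1.620 = 24945.8951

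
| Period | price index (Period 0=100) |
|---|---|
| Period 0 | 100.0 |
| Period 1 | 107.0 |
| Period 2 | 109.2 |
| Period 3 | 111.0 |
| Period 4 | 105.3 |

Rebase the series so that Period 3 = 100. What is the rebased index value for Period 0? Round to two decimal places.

Rebased(Period 0) = 100.0 / 111.0 × 100 = 90.0901

90.09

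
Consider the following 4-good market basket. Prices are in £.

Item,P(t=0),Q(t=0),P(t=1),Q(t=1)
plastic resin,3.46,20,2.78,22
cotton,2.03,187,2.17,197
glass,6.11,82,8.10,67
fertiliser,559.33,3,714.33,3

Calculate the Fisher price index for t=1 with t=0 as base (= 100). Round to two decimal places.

124.11

Laspeyres component (base-period weights):
ΣP(t=1)Q(t=0) = 2.78×20 + 2.17×187 + 8.10×82 + 714.33×3 = 55.6 + 405.79 + 664.2 + 2142.99 = 3268.58
ΣP(t=0)Q(t=0) = 3.46×20 + 2.03×187 + 6.11×82 + 559.33×3 = 69.2 + 379.61 + 501.02 + 1677.99 = 2627.82
L = 3268.58 / 2627.82 × 100 = 124.3837
Paasche component (current-period weights):
ΣP(t=1)Q(t=1) = 2.78×22 + 2.17×197 + 8.10×67 + 714.33×3 = 61.16 + 427.49 + 542.7 + 2142.99 = 3174.34
ΣP(t=0)Q(t=1) = 3.46×22 + 2.03×197 + 6.11×67 + 559.33×3 = 76.12 + 399.91 + 409.37 + 1677.99 = 2563.39
P = 3174.34 / 2563.39 × 100 = 123.8337
Fisher = √(L × P) = √(124.3837 × 123.8337) = 124.1084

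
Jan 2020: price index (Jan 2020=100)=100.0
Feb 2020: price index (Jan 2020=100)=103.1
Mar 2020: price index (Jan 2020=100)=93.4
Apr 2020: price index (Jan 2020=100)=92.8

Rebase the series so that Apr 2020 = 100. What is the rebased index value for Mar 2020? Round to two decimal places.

Rebased(Mar 2020) = 93.4 / 92.8 × 100 = 100.6466

100.65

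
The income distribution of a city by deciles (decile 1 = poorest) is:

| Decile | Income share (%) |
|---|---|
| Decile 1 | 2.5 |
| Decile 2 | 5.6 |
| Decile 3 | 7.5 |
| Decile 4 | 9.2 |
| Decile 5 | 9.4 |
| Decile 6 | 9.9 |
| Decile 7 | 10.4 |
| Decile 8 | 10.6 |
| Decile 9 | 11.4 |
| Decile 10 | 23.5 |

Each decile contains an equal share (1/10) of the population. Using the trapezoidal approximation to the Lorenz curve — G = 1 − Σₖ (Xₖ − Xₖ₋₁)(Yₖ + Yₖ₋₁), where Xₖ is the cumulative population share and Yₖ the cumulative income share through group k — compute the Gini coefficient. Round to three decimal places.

0.249

Cumulative income shares Yₖ: 0.0250, 0.0810, 0.1560, 0.2480, 0.3420, 0.4410, 0.5450, 0.6510, 0.7650, 1.0000
Σ (Xₖ−Xₖ₋₁)(Yₖ+Yₖ₋₁) = (1/10)(0.0250+0.0000) + (1/10)(0.0810+0.0250) + (1/10)(0.1560+0.0810) + (1/10)(0.2480+0.1560) + (1/10)(0.3420+0.2480) + (1/10)(0.4410+0.3420) + (1/10)(0.5450+0.4410) + (1/10)(0.6510+0.5450) + (1/10)(0.7650+0.6510) + (1/10)(1.0000+0.7650)
  = 0.0025 + 0.0106 + 0.0237 + 0.0404 + 0.0590 + 0.0783 + 0.0986 + 0.1196 + 0.1416 + 0.1765 = 0.7508
G = 1 − 0.7508 = 0.2492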